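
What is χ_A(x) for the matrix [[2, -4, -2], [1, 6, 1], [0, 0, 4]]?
xI - A = [[x - 2, 4, 2], [-1, x - 6, -1], [0, 0, x - 4]].

Expanding det(xI - A) along the first row:
det(xI - A) = + (x - 2)·det([[x - 6, -1], [0, x - 4]]) - (4)·det([[-1, -1], [0, x - 4]]) + (2)·det([[-1, x - 6], [0, 0]]).

Evaluating gives χ_A(x) = x^3 - 12x^2 + 48x - 64 = (x - 4)^3.

χ_A(x) = (x - 4)^3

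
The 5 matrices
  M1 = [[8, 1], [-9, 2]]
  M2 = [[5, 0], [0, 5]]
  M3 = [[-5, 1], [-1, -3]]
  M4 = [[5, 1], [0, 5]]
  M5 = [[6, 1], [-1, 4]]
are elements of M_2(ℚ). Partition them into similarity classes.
3 classes: {M1, M4, M5}, {M2}, {M3}

Characteristic polynomials: χ_{M1} = (x - 5)^2, χ_{M2} = (x - 5)^2, χ_{M3} = (x + 4)^2, χ_{M4} = (x - 5)^2, χ_{M5} = (x - 5)^2.

{M1, M4, M5}: invariant factors (x - 5)^2.

{M2}: invariant factors x - 5, x - 5.

{M3}: invariant factors (x + 4)^2.

Matrices are similar if and only if their invariant-factor lists agree; the partition into similarity classes is {M1, M4, M5}, {M2}, {M3}.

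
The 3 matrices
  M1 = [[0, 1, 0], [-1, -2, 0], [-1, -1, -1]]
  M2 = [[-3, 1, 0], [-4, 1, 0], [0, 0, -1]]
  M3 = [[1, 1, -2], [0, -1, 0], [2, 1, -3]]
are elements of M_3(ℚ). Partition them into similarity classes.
Characteristic polynomials: χ_{M1} = (x + 1)^3, χ_{M2} = (x + 1)^3, χ_{M3} = (x + 1)^3.

{M1, M2, M3}: invariant factors x + 1, (x + 1)^2.

Matrices are similar if and only if their invariant-factor lists agree; the partition into similarity classes is {M1, M2, M3}.

1 class: {M1, M2, M3}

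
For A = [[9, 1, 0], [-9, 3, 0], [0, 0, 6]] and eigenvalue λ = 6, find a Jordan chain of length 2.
We seek v_1 ∈ ker((A - 6I)^2) \ ker(A - 6I), then set v_{i+1} = (A - 6I) v_i.

One such chain is v_1 = [[0, 1, 0]]^T, v_2 = [[1, -3, 0]]^T. Check: (A - 6I) v_2 = [[0, 0, 0]]^T = 0.

v_1 = [[0, 1, 0]]^T, v_2 = [[1, -3, 0]]^T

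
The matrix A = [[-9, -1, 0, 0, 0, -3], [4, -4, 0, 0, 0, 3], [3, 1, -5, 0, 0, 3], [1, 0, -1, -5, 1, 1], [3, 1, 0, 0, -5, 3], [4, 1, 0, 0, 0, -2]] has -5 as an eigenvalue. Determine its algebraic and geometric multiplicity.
The characteristic polynomial is (x + 5)^6, so the factor x + 5 appears with exponent 6: the algebraic multiplicity is 6.

rank(A + 5I) = 3, so the eigenspace has dimension 6 - 3 = 3: the geometric multiplicity is 3.

Since 3 < 6, A is not diagonalizable.

algebraic multiplicity 6, geometric multiplicity 3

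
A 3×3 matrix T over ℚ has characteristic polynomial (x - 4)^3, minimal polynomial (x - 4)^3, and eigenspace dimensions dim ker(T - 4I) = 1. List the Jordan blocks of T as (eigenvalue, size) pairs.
Jordan blocks: (4, 3)

λ = 4: algebraic multiplicity 3 (exponent in χ_T), largest block size 3 (exponent in m_T), 1 block (geometric multiplicity). This forces block sizes [3].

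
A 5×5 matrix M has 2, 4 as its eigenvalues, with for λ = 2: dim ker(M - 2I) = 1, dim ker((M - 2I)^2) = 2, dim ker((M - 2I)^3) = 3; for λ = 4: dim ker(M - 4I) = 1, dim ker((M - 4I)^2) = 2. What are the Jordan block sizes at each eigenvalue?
Jordan blocks: (2, 3), (4, 2)

λ = 2: successive nullity increments [1, 1, 1] count blocks of size ≥ k; block sizes are [3].
λ = 4: successive nullity increments [1, 1] count blocks of size ≥ k; block sizes are [2].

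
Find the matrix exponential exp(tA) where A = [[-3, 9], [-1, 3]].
e^{tA} = [[1 - 3*t, 9*t], [-t, 3*t + 1]]

A has Jordan form J = [[0, 1], [0, 0]] with A = PJP^{-1}, so e^{tA} = P e^{tJ} P^{-1}.

For a Jordan block J_k(λ), e^{tJ_k(λ)} = e^{λt} · (I + tN + t^2 N^2/2! + ... + t^{k-1} N^{k-1}/(k-1)!) where N is the nilpotent superdiagonal part.

Assembling the blocks and conjugating back gives the entries of e^{tA} as shown above.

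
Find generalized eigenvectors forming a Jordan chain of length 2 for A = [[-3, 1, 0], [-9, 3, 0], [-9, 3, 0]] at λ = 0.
v_1 = [[1, 2, 2]]^T, v_2 = [[-1, -3, -3]]^T

We seek v_1 ∈ ker(A^2) \ ker(A), then set v_{i+1} = A v_i.

One such chain is v_1 = [[1, 2, 2]]^T, v_2 = [[-1, -3, -3]]^T. Check: A v_2 = [[0, 0, 0]]^T = 0.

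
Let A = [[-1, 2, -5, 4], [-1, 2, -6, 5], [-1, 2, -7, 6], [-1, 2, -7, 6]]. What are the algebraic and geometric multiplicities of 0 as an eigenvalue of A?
algebraic multiplicity 4, geometric multiplicity 2

The characteristic polynomial is x^4, so the factor x appears with exponent 4: the algebraic multiplicity is 4.

rank(A) = 2, so the eigenspace has dimension 4 - 2 = 2: the geometric multiplicity is 2.

Since 2 < 4, A is not diagonalizable.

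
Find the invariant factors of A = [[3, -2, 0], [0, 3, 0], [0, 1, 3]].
The Jordan structure of A has elementary divisors (x - 3)^2, (x - 3). Arranging the block sizes at each eigenvalue in decreasing order and taking row products gives the invariant factors.

Invariant factors (smallest first, each dividing the next): x - 3, (x - 3)^2.

Check: the last factor (x - 3)^2 is the minimal polynomial, and the product (x - 3)^3 is the characteristic polynomial.

x - 3, (x - 3)^2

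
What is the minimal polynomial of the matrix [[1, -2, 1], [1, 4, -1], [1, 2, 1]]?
m_A(x) = (x - 2)^2

The characteristic polynomial factors as (x - 2)^3. The minimal polynomial is ∏(x - λ)^{k_λ} where k_λ is the size of the largest Jordan block at λ.

For λ = 2: rank(A - 2I) = 1, and the largest Jordan block has size 2 (the smallest k with rank((A - 2I)^k) = rank((A - 2I)^(k+1))).

So m_A(x) = (x - 2)^2.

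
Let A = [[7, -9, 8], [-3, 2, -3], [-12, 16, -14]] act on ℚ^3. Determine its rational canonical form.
The invariant factors of A (the non-unit diagonal entries of the Smith normal form of xI - A over ℚ[x]) are (x + 2)(x^2 + 3x - 1), each dividing the next. The characteristic polynomial is their product, (x + 2)(x^2 + 3x - 1).

The rational canonical form is the block-diagonal matrix of companion matrices C(f_i):
R = [[0, 0, 2], [1, 0, -5], [0, 1, -5]].

Note the characteristic polynomial does not split into linear factors over ℚ, so A has no Jordan form over ℚ; the rational canonical form exists over any field.

R = [[0, 0, 2], [1, 0, -5], [0, 1, -5]]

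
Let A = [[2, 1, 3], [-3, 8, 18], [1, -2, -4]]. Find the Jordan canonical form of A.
The characteristic polynomial is det(xI - A) = (x - 2)^3, so the eigenvalues are 2 (algebraic multiplicity 3).

For λ = 2: rank(A - 2I) = 2, rank((A - 2I)^2) = 1, rank((A - 2I)^3) = 0. The eigenspace has dimension 3 - 2 = 1, so there is 1 Jordan block; the rank sequence gives block sizes [3].

Assembling the blocks gives the Jordan form J above.

J = [[2, 1, 0], [0, 2, 1], [0, 0, 2]]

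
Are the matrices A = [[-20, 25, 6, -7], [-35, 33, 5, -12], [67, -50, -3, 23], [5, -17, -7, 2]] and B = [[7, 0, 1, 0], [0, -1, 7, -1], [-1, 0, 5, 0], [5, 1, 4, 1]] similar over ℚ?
Yes.

Two matrices over a field are similar if and only if they have the same invariant factors.

Both A and B have characteristic polynomial x^2(x - 6)^2 and minimal polynomial x^2(x - 6)^2. Computing further, both have invariant factors x^2(x - 6)^2. Hence A and B are similar.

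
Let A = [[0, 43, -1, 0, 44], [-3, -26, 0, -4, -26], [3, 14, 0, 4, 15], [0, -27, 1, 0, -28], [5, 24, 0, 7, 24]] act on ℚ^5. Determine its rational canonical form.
The invariant factors of A (the non-unit diagonal entries of the Smith normal form of xI - A over ℚ[x]) are (x - 2)(x + 4)(x^3 + 4x + 2), each dividing the next. The characteristic polynomial is their product, (x - 2)(x + 4)(x^3 + 4x + 2).

The rational canonical form is the block-diagonal matrix of companion matrices C(f_i):
R = [[0, 0, 0, 0, 16], [1, 0, 0, 0, 28], [0, 1, 0, 0, -10], [0, 0, 1, 0, 4], [0, 0, 0, 1, -2]].

Note the characteristic polynomial does not split into linear factors over ℚ, so A has no Jordan form over ℚ; the rational canonical form exists over any field.

R = [[0, 0, 0, 0, 16], [1, 0, 0, 0, 28], [0, 1, 0, 0, -10], [0, 0, 1, 0, 4], [0, 0, 0, 1, -2]]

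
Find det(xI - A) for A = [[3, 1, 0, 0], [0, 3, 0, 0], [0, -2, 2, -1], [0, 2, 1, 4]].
xI - A = [[x - 3, -1, 0, 0], [0, x - 3, 0, 0], [0, 2, x - 2, 1], [0, -2, -1, x - 4]].

Expanding det(xI - A) along the first row:
det(xI - A) = + (x - 3)·det([[x - 3, 0, 0], [2, x - 2, 1], [-2, -1, x - 4]]) - (-1)·det([[0, 0, 0], [0, x - 2, 1], [0, -1, x - 4]]) + (0)·det([[0, x - 3, 0], [0, 2, 1], [0, -2, x - 4]]) - (0)·det([[0, x - 3, 0], [0, 2, x - 2], [0, -2, -1]]).

Evaluating gives χ_A(x) = x^4 - 12x^3 + 54x^2 - 108x + 81 = (x - 3)^4.

χ_A(x) = (x - 3)^4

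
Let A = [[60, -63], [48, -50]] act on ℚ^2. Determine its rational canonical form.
R = [[0, -24], [1, 10]]

The invariant factors of A (the non-unit diagonal entries of the Smith normal form of xI - A over ℚ[x]) are (x - 6)(x - 4), each dividing the next. The characteristic polynomial is their product, (x - 6)(x - 4).

The rational canonical form is the block-diagonal matrix of companion matrices C(f_i):
R = [[0, -24], [1, 10]].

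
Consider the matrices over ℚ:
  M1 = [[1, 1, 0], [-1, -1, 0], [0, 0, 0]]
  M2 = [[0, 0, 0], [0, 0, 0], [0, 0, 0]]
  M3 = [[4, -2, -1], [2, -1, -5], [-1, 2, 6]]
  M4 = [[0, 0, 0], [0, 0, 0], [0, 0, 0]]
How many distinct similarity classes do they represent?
Characteristic polynomials: χ_{M1} = x^3, χ_{M2} = x^3, χ_{M3} = (x - 3)^3, χ_{M4} = x^3.

{M1}: invariant factors x, x^2.

{M2, M4}: invariant factors x, x, x.

{M3}: invariant factors (x - 3)^3.

Matrices are similar if and only if their invariant-factor lists agree; the partition into similarity classes is {M1}, {M2, M4}, {M3}.

3 classes: {M1}, {M2, M4}, {M3}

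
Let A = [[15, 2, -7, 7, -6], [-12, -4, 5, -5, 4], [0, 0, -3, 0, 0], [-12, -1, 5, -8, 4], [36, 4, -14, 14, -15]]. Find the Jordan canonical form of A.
J = [[-3, 1, 0, 0, 0], [0, -3, 1, 0, 0], [0, 0, -3, 0, 0], [0, 0, 0, -3, 0], [0, 0, 0, 0, -3]]

The characteristic polynomial is det(xI - A) = (x + 3)^5, so the eigenvalues are -3 (algebraic multiplicity 5).

For λ = -3: rank(A + 3I) = 2, rank((A + 3I)^2) = 1, rank((A + 3I)^3) = 0. The eigenspace has dimension 5 - 2 = 3, so there are 3 Jordan blocks; the rank sequence gives block sizes [3, 1, 1].

Assembling the blocks gives the Jordan form J above.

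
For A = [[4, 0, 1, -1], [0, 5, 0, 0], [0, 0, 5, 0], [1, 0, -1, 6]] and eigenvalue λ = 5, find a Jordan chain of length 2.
v_1 = [[0, 0, 1, 0]]^T, v_2 = [[1, 0, 0, -1]]^T

We seek v_1 ∈ ker((A - 5I)^2) \ ker(A - 5I), then set v_{i+1} = (A - 5I) v_i.

One such chain is v_1 = [[0, 0, 1, 0]]^T, v_2 = [[1, 0, 0, -1]]^T. Check: (A - 5I) v_2 = [[0, 0, 0, 0]]^T = 0.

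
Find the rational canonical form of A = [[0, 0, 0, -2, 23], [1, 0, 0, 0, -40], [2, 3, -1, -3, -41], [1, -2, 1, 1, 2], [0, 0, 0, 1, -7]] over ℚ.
The invariant factors of A (the non-unit diagonal entries of the Smith normal form of xI - A over ℚ[x]) are (x - 1)(x^2 + 4x - 3)^2, each dividing the next. The characteristic polynomial is their product, (x - 1)(x^2 + 4x - 3)^2.

The rational canonical form is the block-diagonal matrix of companion matrices C(f_i):
R = [[0, 0, 0, 0, 9], [1, 0, 0, 0, -33], [0, 1, 0, 0, 34], [0, 0, 1, 0, -2], [0, 0, 0, 1, -7]].

Note the characteristic polynomial does not split into linear factors over ℚ, so A has no Jordan form over ℚ; the rational canonical form exists over any field.

R = [[0, 0, 0, 0, 9], [1, 0, 0, 0, -33], [0, 1, 0, 0, 34], [0, 0, 1, 0, -2], [0, 0, 0, 1, -7]]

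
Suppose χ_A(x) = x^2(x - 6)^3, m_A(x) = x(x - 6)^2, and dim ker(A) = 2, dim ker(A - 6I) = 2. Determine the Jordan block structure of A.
λ = 0: algebraic multiplicity 2 (exponent in χ_A), largest block size 1 (exponent in m_A), 2 blocks (geometric multiplicity). These force block sizes [1, 1].
λ = 6: algebraic multiplicity 3 (exponent in χ_A), largest block size 2 (exponent in m_A), 2 blocks (geometric multiplicity). These force block sizes [2, 1].

Jordan blocks: (0, 1), (0, 1), (6, 2), (6, 1)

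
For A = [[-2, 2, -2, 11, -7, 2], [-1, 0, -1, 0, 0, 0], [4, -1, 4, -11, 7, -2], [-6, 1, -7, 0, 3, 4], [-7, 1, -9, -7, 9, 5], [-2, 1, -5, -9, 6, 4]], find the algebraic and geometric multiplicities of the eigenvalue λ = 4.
The characteristic polynomial is (x - 4)^3(x - 1)^3, so the factor x - 4 appears with exponent 3: the algebraic multiplicity is 3.

rank(A - 4I) = 5, so the eigenspace has dimension 6 - 5 = 1: the geometric multiplicity is 1.

Since 1 < 3, A is not diagonalizable.

algebraic multiplicity 3, geometric multiplicity 1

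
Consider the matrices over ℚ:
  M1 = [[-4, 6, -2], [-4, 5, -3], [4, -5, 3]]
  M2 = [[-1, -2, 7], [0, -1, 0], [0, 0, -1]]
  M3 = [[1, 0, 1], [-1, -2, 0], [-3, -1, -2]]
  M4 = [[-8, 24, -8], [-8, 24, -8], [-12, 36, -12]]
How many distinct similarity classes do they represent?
Characteristic polynomials: χ_{M1} = x^2(x - 4), χ_{M2} = (x + 1)^3, χ_{M3} = (x + 1)^3, χ_{M4} = x^2(x - 4).

{M1}: invariant factors x^2(x - 4).

{M2}: invariant factors x + 1, (x + 1)^2.

{M3}: invariant factors (x + 1)^3.

{M4}: invariant factors x, x(x - 4).

Matrices are similar if and only if their invariant-factor lists agree; the partition into similarity classes is {M1}, {M2}, {M3}, {M4}.

4 classes: {M1}, {M2}, {M3}, {M4}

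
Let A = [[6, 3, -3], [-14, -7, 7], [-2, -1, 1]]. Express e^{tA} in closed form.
A has Jordan form J = [[0, 1, 0], [0, 0, 0], [0, 0, 0]] with A = PJP^{-1}, so e^{tA} = P e^{tJ} P^{-1}.

For a Jordan block J_k(λ), e^{tJ_k(λ)} = e^{λt} · (I + tN + t^2 N^2/2! + ... + t^{k-1} N^{k-1}/(k-1)!) where N is the nilpotent superdiagonal part.

Assembling the blocks and conjugating back gives the entries of e^{tA} as shown above.

e^{tA} = [[6*t + 1, 3*t, -3*t], [-14*t, 1 - 7*t, 7*t], [-2*t, -t, t + 1]]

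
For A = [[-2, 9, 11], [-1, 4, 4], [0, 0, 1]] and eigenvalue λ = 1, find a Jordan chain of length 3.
We seek v_1 ∈ ker((A - I)^3) \ ker((A - I)^2), then set v_{i+1} = (A - I) v_i.

One such chain is v_1 = [[0, -1, 1]]^T, v_2 = [[2, 1, 0]]^T, v_3 = [[3, 1, 0]]^T. Check: (A - I) v_3 = [[0, 0, 0]]^T = 0.

v_1 = [[0, -1, 1]]^T, v_2 = [[2, 1, 0]]^T, v_3 = [[3, 1, 0]]^T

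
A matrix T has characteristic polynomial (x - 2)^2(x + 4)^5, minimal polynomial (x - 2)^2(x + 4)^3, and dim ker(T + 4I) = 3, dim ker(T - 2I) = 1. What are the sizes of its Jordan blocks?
λ = -4: algebraic multiplicity 5 (exponent in χ_T), largest block size 3 (exponent in m_T), 3 blocks (geometric multiplicity). These force block sizes [3, 1, 1].
λ = 2: algebraic multiplicity 2 (exponent in χ_T), largest block size 2 (exponent in m_T), 1 block (geometric multiplicity). This forces block sizes [2].

Jordan blocks: (-4, 3), (-4, 1), (-4, 1), (2, 2)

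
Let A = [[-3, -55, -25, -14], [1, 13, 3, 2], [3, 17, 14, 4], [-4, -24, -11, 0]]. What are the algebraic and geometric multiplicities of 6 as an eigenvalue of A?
algebraic multiplicity 4, geometric multiplicity 2

The characteristic polynomial is (x - 6)^4, so the factor x - 6 appears with exponent 4: the algebraic multiplicity is 4.

rank(A - 6I) = 2, so the eigenspace has dimension 4 - 2 = 2: the geometric multiplicity is 2.

Since 2 < 4, A is not diagonalizable.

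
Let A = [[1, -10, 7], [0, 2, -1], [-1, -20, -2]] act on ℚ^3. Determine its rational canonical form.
R = [[0, 0, -20], [1, 0, 17], [0, 1, 1]]

The invariant factors of A (the non-unit diagonal entries of the Smith normal form of xI - A over ℚ[x]) are (x - 4)(x^2 + 3x - 5), each dividing the next. The characteristic polynomial is their product, (x - 4)(x^2 + 3x - 5).

The rational canonical form is the block-diagonal matrix of companion matrices C(f_i):
R = [[0, 0, -20], [1, 0, 17], [0, 1, 1]].

Note the characteristic polynomial does not split into linear factors over ℚ, so A has no Jordan form over ℚ; the rational canonical form exists over any field.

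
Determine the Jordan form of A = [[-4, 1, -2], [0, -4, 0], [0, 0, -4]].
J = [[-4, 1, 0], [0, -4, 0], [0, 0, -4]]

The characteristic polynomial is det(xI - A) = (x + 4)^3, so the eigenvalues are -4 (algebraic multiplicity 3).

For λ = -4: rank(A + 4I) = 1, rank((A + 4I)^2) = 0. The eigenspace has dimension 3 - 1 = 2, so there are 2 Jordan blocks; the rank sequence gives block sizes [2, 1].

Assembling the blocks gives the Jordan form J above.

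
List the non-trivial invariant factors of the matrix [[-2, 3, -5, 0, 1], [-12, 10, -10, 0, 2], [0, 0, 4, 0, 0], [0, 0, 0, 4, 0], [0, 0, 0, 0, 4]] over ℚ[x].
x - 4, x - 4, x - 4, (x - 4)^2

The Jordan structure of A has elementary divisors (x - 4)^2, (x - 4), (x - 4), (x - 4). Arranging the block sizes at each eigenvalue in decreasing order and taking row products gives the invariant factors.

Invariant factors (smallest first, each dividing the next): x - 4, x - 4, x - 4, (x - 4)^2.

Check: the last factor (x - 4)^2 is the minimal polynomial, and the product (x - 4)^5 is the characteristic polynomial.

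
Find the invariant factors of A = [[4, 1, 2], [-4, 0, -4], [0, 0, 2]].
x - 2, (x - 2)^2

The Jordan structure of A has elementary divisors (x - 2)^2, (x - 2). Arranging the block sizes at each eigenvalue in decreasing order and taking row products gives the invariant factors.

Invariant factors (smallest first, each dividing the next): x - 2, (x - 2)^2.

Check: the last factor (x - 2)^2 is the minimal polynomial, and the product (x - 2)^3 is the characteristic polynomial.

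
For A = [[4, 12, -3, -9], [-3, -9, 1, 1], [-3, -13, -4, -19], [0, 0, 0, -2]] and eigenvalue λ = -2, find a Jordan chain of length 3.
We seek v_1 ∈ ker((A + 2I)^3) \ ker((A + 2I)^2), then set v_{i+1} = (A + 2I) v_i.

One such chain is v_1 = [[-2, 0, -7, 1]]^T, v_2 = [[0, 0, 1, 0]]^T, v_3 = [[-3, 1, -2, 0]]^T. Check: (A + 2I) v_3 = [[0, 0, 0, 0]]^T = 0.

v_1 = [[-2, 0, -7, 1]]^T, v_2 = [[0, 0, 1, 0]]^T, v_3 = [[-3, 1, -2, 0]]^T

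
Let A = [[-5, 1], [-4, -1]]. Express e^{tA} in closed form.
A has Jordan form J = [[-3, 1], [0, -3]] with A = PJP^{-1}, so e^{tA} = P e^{tJ} P^{-1}.

For a Jordan block J_k(λ), e^{tJ_k(λ)} = e^{λt} · (I + tN + t^2 N^2/2! + ... + t^{k-1} N^{k-1}/(k-1)!) where N is the nilpotent superdiagonal part.

Assembling the blocks and conjugating back gives the entries of e^{tA} as shown above.

e^{tA} = [[(1 - 2*t)*e^{-3*t}, t*e^{-3*t}], [-4*t*e^{-3*t}, (2*t + 1)*e^{-3*t}]]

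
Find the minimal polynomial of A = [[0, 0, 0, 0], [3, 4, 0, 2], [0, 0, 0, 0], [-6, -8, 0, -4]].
m_A(x) = x^2

The characteristic polynomial factors as x^4. The minimal polynomial is ∏(x - λ)^{k_λ} where k_λ is the size of the largest Jordan block at λ.

For λ = 0: rank(A) = 1, and the largest Jordan block has size 2 (the smallest k with rank(A^k) = rank(A^(k+1))).

So m_A(x) = x^2.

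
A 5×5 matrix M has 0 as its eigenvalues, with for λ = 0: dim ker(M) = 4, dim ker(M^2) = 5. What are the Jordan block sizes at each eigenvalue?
Jordan blocks: (0, 2), (0, 1), (0, 1), (0, 1)

λ = 0: successive nullity increments [4, 1] count blocks of size ≥ k; block sizes are [2, 1, 1, 1].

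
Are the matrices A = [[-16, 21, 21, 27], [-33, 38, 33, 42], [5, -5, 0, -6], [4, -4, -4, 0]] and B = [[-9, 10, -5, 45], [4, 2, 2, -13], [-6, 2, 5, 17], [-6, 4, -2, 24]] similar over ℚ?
No.

Both have characteristic polynomial (x - 6)^2(x - 5)^2, but the minimal polynomial of A is (x - 6)^2(x - 5) while the minimal polynomial of B is (x - 6)^2(x - 5)^2. The minimal polynomial is a similarity invariant, so A and B are not similar.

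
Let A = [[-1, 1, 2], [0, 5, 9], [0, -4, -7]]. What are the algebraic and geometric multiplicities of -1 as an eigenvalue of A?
algebraic multiplicity 3, geometric multiplicity 1

The characteristic polynomial is (x + 1)^3, so the factor x + 1 appears with exponent 3: the algebraic multiplicity is 3.

rank(A + I) = 2, so the eigenspace has dimension 3 - 2 = 1: the geometric multiplicity is 1.

Since 1 < 3, A is not diagonalizable.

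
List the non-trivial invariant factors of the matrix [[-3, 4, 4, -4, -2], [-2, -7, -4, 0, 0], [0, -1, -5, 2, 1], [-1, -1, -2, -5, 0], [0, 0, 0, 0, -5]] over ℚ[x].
x + 5, (x + 5)^2, (x + 5)^2

The Jordan structure of A has elementary divisors (x + 5)^2, (x + 5)^2, (x + 5). Arranging the block sizes at each eigenvalue in decreasing order and taking row products gives the invariant factors.

Invariant factors (smallest first, each dividing the next): x + 5, (x + 5)^2, (x + 5)^2.

Check: the last factor (x + 5)^2 is the minimal polynomial, and the product (x + 5)^5 is the characteristic polynomial.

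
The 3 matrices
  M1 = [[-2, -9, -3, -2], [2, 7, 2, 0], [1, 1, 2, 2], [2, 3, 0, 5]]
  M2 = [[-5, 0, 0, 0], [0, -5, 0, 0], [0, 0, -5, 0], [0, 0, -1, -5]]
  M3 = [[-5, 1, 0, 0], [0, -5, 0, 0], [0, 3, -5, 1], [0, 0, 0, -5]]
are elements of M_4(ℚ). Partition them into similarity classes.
Characteristic polynomials: χ_{M1} = (x - 3)^4, χ_{M2} = (x + 5)^4, χ_{M3} = (x + 5)^4.

{M1}: invariant factors (x - 3)^2, (x - 3)^2.

{M2}: invariant factors x + 5, x + 5, (x + 5)^2.

{M3}: invariant factors (x + 5)^2, (x + 5)^2.

Matrices are similar if and only if their invariant-factor lists agree; the partition into similarity classes is {M1}, {M2}, {M3}.

3 classes: {M1}, {M2}, {M3}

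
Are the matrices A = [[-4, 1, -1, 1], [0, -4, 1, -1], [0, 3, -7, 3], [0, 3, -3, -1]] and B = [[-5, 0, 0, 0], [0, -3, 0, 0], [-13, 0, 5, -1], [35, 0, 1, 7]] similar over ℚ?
trace(A) = -16 but trace(B) = 4. The trace is a similarity invariant, so A and B are not similar.

No.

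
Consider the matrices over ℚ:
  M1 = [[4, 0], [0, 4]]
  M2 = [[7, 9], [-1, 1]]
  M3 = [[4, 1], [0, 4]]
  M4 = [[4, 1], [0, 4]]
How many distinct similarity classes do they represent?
Characteristic polynomials: χ_{M1} = (x - 4)^2, χ_{M2} = (x - 4)^2, χ_{M3} = (x - 4)^2, χ_{M4} = (x - 4)^2.

{M1}: invariant factors x - 4, x - 4.

{M2, M3, M4}: invariant factors (x - 4)^2.

Matrices are similar if and only if their invariant-factor lists agree; the partition into similarity classes is {M1}, {M2, M3, M4}.

2 classes: {M1}, {M2, M3, M4}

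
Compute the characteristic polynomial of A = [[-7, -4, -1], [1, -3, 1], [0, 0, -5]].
xI - A = [[x + 7, 4, 1], [-1, x + 3, -1], [0, 0, x + 5]].

Expanding det(xI - A) along the first row:
det(xI - A) = + (x + 7)·det([[x + 3, -1], [0, x + 5]]) - (4)·det([[-1, -1], [0, x + 5]]) + (1)·det([[-1, x + 3], [0, 0]]).

Evaluating gives χ_A(x) = x^3 + 15x^2 + 75x + 125 = (x + 5)^3.

χ_A(x) = (x + 5)^3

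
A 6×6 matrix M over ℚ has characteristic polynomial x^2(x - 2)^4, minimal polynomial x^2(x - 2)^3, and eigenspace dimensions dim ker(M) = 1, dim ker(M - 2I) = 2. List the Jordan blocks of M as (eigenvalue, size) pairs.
λ = 0: algebraic multiplicity 2 (exponent in χ_M), largest block size 2 (exponent in m_M), 1 block (geometric multiplicity). This forces block sizes [2].
λ = 2: algebraic multiplicity 4 (exponent in χ_M), largest block size 3 (exponent in m_M), 2 blocks (geometric multiplicity). These force block sizes [3, 1].

Jordan blocks: (0, 2), (2, 3), (2, 1)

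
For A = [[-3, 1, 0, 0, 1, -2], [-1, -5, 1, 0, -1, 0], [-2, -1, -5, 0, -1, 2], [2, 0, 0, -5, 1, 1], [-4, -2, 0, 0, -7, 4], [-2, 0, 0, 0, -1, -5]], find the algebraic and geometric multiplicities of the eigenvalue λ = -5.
The characteristic polynomial is (x + 5)^6, so the factor x + 5 appears with exponent 6: the algebraic multiplicity is 6.

rank(A + 5I) = 4, so the eigenspace has dimension 6 - 4 = 2: the geometric multiplicity is 2.

Since 2 < 6, A is not diagonalizable.

algebraic multiplicity 6, geometric multiplicity 2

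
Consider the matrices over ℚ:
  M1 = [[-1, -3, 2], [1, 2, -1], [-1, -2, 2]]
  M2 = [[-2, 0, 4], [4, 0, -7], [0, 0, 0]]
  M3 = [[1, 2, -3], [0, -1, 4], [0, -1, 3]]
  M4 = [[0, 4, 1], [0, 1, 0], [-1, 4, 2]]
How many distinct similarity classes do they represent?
3 classes: {M1, M3}, {M2}, {M4}

Characteristic polynomials: χ_{M1} = (x - 1)^3, χ_{M2} = x^2(x + 2), χ_{M3} = (x - 1)^3, χ_{M4} = (x - 1)^3.

{M1, M3}: invariant factors (x - 1)^3.

{M2}: invariant factors x^2(x + 2).

{M4}: invariant factors x - 1, (x - 1)^2.

Matrices are similar if and only if their invariant-factor lists agree; the partition into similarity classes is {M1, M3}, {M2}, {M4}.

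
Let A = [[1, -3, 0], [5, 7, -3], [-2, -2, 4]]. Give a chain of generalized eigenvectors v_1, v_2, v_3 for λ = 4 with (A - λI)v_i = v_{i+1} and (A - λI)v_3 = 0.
We seek v_1 ∈ ker((A - 4I)^3) \ ker((A - 4I)^2), then set v_{i+1} = (A - 4I) v_i.

One such chain is v_1 = [[2, -2, 1]]^T, v_2 = [[0, 1, 0]]^T, v_3 = [[-3, 3, -2]]^T. Check: (A - 4I) v_3 = [[0, 0, 0]]^T = 0.

v_1 = [[2, -2, 1]]^T, v_2 = [[0, 1, 0]]^T, v_3 = [[-3, 3, -2]]^T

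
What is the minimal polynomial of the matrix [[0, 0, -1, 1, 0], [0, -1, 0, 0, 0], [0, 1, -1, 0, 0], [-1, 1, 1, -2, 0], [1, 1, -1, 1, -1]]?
The characteristic polynomial factors as (x + 1)^5. The minimal polynomial is ∏(x - λ)^{k_λ} where k_λ is the size of the largest Jordan block at λ.

For λ = -1: rank(A + I) = 2, and the largest Jordan block has size 2 (the smallest k with rank((A + I)^k) = rank((A + I)^(k+1))).

So m_A(x) = (x + 1)^2.

m_A(x) = (x + 1)^2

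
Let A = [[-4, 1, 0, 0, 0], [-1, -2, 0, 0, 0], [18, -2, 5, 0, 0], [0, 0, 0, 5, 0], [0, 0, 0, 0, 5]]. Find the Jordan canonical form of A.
The characteristic polynomial is det(xI - A) = (x - 5)^3(x + 3)^2, so the eigenvalues are -3 (algebraic multiplicity 2), 5 (algebraic multiplicity 3).

For λ = -3: rank(A + 3I) = 4, rank((A + 3I)^2) = 3. The eigenspace has dimension 5 - 4 = 1, so there is 1 Jordan block; the rank sequence gives block sizes [2].

For λ = 5: rank(A - 5I) = 2. The eigenspace has dimension 5 - 2 = 3, so there are 3 Jordan blocks; the rank sequence gives block sizes [1, 1, 1].

Assembling the blocks gives the Jordan form J above.

J = [[-3, 1, 0, 0, 0], [0, -3, 0, 0, 0], [0, 0, 5, 0, 0], [0, 0, 0, 5, 0], [0, 0, 0, 0, 5]]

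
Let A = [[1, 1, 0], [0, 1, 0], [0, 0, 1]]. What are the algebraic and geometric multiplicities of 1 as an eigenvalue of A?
The characteristic polynomial is (x - 1)^3, so the factor x - 1 appears with exponent 3: the algebraic multiplicity is 3.

rank(A - I) = 1, so the eigenspace has dimension 3 - 1 = 2: the geometric multiplicity is 2.

Since 2 < 3, A is not diagonalizable.

algebraic multiplicity 3, geometric multiplicity 2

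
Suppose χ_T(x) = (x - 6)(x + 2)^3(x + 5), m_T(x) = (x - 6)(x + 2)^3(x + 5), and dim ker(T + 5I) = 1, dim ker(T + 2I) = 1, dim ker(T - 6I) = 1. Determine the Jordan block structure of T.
λ = -5: algebraic multiplicity 1 (exponent in χ_T), largest block size 1 (exponent in m_T), 1 block (geometric multiplicity). This forces block sizes [1].
λ = -2: algebraic multiplicity 3 (exponent in χ_T), largest block size 3 (exponent in m_T), 1 block (geometric multiplicity). This forces block sizes [3].
λ = 6: algebraic multiplicity 1 (exponent in χ_T), largest block size 1 (exponent in m_T), 1 block (geometric multiplicity). This forces block sizes [1].

Jordan blocks: (-5, 1), (-2, 3), (6, 1)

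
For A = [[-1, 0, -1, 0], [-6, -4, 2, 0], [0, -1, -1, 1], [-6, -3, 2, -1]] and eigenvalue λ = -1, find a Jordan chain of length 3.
v_1 = [[-1, 2, 1, 3]]^T, v_2 = [[-1, 2, 1, 2]]^T, v_3 = [[-1, 2, 0, 2]]^T

We seek v_1 ∈ ker((A + I)^3) \ ker((A + I)^2), then set v_{i+1} = (A + I) v_i.

One such chain is v_1 = [[-1, 2, 1, 3]]^T, v_2 = [[-1, 2, 1, 2]]^T, v_3 = [[-1, 2, 0, 2]]^T. Check: (A + I) v_3 = [[0, 0, 0, 0]]^T = 0.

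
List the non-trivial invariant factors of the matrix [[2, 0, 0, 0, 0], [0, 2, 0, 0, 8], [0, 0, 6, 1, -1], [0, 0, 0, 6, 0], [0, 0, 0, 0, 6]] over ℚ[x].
The Jordan structure of A has elementary divisors (x - 2), (x - 2), (x - 6)^2, (x - 6). Arranging the block sizes at each eigenvalue in decreasing order and taking row products gives the invariant factors.

Invariant factors (smallest first, each dividing the next): (x - 6)(x - 2), (x - 6)^2(x - 2).

Check: the last factor (x - 6)^2(x - 2) is the minimal polynomial, and the product (x - 6)^3(x - 2)^2 is the characteristic polynomial.

(x - 6)(x - 2), (x - 6)^2(x - 2)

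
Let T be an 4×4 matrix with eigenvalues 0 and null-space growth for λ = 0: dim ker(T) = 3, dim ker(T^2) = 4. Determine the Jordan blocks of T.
Jordan blocks: (0, 2), (0, 1), (0, 1)

λ = 0: successive nullity increments [3, 1] count blocks of size ≥ k; block sizes are [2, 1, 1].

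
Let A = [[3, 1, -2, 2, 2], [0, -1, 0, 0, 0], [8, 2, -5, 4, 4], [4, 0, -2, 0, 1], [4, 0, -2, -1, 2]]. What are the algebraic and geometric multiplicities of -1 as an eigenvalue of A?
algebraic multiplicity 3, geometric multiplicity 2

The characteristic polynomial is (x - 1)^2(x + 1)^3, so the factor x + 1 appears with exponent 3: the algebraic multiplicity is 3.

rank(A + I) = 3, so the eigenspace has dimension 5 - 3 = 2: the geometric multiplicity is 2.

Since 2 < 3, A is not diagonalizable.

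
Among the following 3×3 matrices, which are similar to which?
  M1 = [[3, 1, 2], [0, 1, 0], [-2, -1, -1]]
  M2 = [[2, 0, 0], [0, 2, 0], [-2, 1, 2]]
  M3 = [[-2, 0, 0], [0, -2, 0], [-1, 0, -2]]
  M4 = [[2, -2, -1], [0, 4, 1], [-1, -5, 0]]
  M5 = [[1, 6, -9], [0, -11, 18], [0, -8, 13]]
Characteristic polynomials: χ_{M1} = (x - 1)^3, χ_{M2} = (x - 2)^3, χ_{M3} = (x + 2)^3, χ_{M4} = (x - 2)^3, χ_{M5} = (x - 1)^3.

{M1, M5}: invariant factors x - 1, (x - 1)^2.

{M2}: invariant factors x - 2, (x - 2)^2.

{M3}: invariant factors x + 2, (x + 2)^2.

{M4}: invariant factors (x - 2)^3.

Matrices are similar if and only if their invariant-factor lists agree; the partition into similarity classes is {M1, M5}, {M2}, {M3}, {M4}.

4 classes: {M1, M5}, {M2}, {M3}, {M4}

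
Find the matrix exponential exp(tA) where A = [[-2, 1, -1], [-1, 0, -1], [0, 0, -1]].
e^{tA} = [[(1 - t)*e^{-t}, t*e^{-t}, -t*e^{-t}], [-t*e^{-t}, (t + 1)*e^{-t}, -t*e^{-t}], [0, 0, e^{-t}]]

A has Jordan form J = [[-1, 1, 0], [0, -1, 0], [0, 0, -1]] with A = PJP^{-1}, so e^{tA} = P e^{tJ} P^{-1}.

For a Jordan block J_k(λ), e^{tJ_k(λ)} = e^{λt} · (I + tN + t^2 N^2/2! + ... + t^{k-1} N^{k-1}/(k-1)!) where N is the nilpotent superdiagonal part.

Assembling the blocks and conjugating back gives the entries of e^{tA} as shown above.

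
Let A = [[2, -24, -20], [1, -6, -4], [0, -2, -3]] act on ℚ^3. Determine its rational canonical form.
The invariant factors of A (the non-unit diagonal entries of the Smith normal form of xI - A over ℚ[x]) are (x + 2)^2(x + 3), each dividing the next. The characteristic polynomial is their product, (x + 2)^2(x + 3).

The rational canonical form is the block-diagonal matrix of companion matrices C(f_i):
R = [[0, 0, -12], [1, 0, -16], [0, 1, -7]].

R = [[0, 0, -12], [1, 0, -16], [0, 1, -7]]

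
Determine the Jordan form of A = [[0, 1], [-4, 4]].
The characteristic polynomial is det(xI - A) = (x - 2)^2, so the eigenvalues are 2 (algebraic multiplicity 2).

For λ = 2: rank(A - 2I) = 1, rank((A - 2I)^2) = 0. The eigenspace has dimension 2 - 1 = 1, so there is 1 Jordan block; the rank sequence gives block sizes [2].

Assembling the blocks gives the Jordan form J above.

J = [[2, 1], [0, 2]]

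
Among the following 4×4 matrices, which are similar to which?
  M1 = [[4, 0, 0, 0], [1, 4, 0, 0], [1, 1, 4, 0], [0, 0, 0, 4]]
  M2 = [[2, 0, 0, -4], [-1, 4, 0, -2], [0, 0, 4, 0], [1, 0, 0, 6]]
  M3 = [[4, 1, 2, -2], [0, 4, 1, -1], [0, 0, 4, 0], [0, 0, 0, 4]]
Characteristic polynomials: χ_{M1} = (x - 4)^4, χ_{M2} = (x - 4)^4, χ_{M3} = (x - 4)^4.

{M1, M3}: invariant factors x - 4, (x - 4)^3.

{M2}: invariant factors x - 4, x - 4, (x - 4)^2.

Matrices are similar if and only if their invariant-factor lists agree; the partition into similarity classes is {M1, M3}, {M2}.

2 classes: {M1, M3}, {M2}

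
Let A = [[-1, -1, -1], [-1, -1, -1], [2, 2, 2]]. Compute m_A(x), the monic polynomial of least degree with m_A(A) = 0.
m_A(x) = x^2

The characteristic polynomial factors as x^3. The minimal polynomial is ∏(x - λ)^{k_λ} where k_λ is the size of the largest Jordan block at λ.

For λ = 0: rank(A) = 1, and the largest Jordan block has size 2 (the smallest k with rank(A^k) = rank(A^(k+1))).

So m_A(x) = x^2.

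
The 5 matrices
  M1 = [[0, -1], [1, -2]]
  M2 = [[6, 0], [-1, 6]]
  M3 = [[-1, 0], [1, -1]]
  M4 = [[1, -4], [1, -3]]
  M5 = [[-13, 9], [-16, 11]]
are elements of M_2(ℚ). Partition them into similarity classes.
Characteristic polynomials: χ_{M1} = (x + 1)^2, χ_{M2} = (x - 6)^2, χ_{M3} = (x + 1)^2, χ_{M4} = (x + 1)^2, χ_{M5} = (x + 1)^2.

{M1, M3, M4, M5}: invariant factors (x + 1)^2.

{M2}: invariant factors (x - 6)^2.

Matrices are similar if and only if their invariant-factor lists agree; the partition into similarity classes is {M1, M3, M4, M5}, {M2}.

2 classes: {M1, M3, M4, M5}, {M2}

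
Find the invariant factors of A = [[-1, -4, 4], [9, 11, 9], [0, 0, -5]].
(x - 5)^2(x + 5)

The Jordan structure of A has elementary divisors (x + 5), (x - 5)^2. Arranging the block sizes at each eigenvalue in decreasing order and taking row products gives the invariant factors.

Invariant factors (smallest first, each dividing the next): (x - 5)^2(x + 5).

Check: the last factor (x - 5)^2(x + 5) is the minimal polynomial, and the product (x - 5)^2(x + 5) is the characteristic polynomial.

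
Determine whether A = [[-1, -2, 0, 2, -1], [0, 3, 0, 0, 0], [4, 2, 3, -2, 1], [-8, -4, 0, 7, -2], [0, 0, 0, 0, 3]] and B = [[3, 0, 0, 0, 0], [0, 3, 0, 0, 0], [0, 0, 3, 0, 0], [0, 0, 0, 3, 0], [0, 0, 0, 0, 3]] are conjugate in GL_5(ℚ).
Both have characteristic polynomial (x - 3)^5, but the minimal polynomial of A is (x - 3)^2 while the minimal polynomial of B is x - 3. The minimal polynomial is a similarity invariant, so A and B are not similar.

No.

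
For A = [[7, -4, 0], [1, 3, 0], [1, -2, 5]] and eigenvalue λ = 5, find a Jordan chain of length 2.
v_1 = [[-1, -1, -3]]^T, v_2 = [[2, 1, 1]]^T

We seek v_1 ∈ ker((A - 5I)^2) \ ker(A - 5I), then set v_{i+1} = (A - 5I) v_i.

One such chain is v_1 = [[-1, -1, -3]]^T, v_2 = [[2, 1, 1]]^T. Check: (A - 5I) v_2 = [[0, 0, 0]]^T = 0.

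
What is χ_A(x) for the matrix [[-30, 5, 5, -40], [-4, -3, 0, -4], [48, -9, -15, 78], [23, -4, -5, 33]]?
χ_A(x) = x(x + 5)^3

xI - A = [[x + 30, -5, -5, 40], [4, x + 3, 0, 4], [-48, 9, x + 15, -78], [-23, 4, 5, x - 33]].

Expanding det(xI - A) along the first row:
det(xI - A) = + (x + 30)·det([[x + 3, 0, 4], [9, x + 15, -78], [4, 5, x - 33]]) - (-5)·det([[4, 0, 4], [-48, x + 15, -78], [-23, 5, x - 33]]) + (-5)·det([[4, x + 3, 4], [-48, 9, -78], [-23, 4, x - 33]]) - (40)·det([[4, x + 3, 0], [-48, 9, x + 15], [-23, 4, 5]]).

Evaluating gives χ_A(x) = x^4 + 15x^3 + 75x^2 + 125x = x(x + 5)^3.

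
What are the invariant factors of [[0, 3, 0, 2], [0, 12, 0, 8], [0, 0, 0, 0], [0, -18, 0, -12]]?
The Jordan structure of A has elementary divisors x^2, x, x. Arranging the block sizes at each eigenvalue in decreasing order and taking row products gives the invariant factors.

Invariant factors (smallest first, each dividing the next): x, x, x^2.

Check: the last factor x^2 is the minimal polynomial, and the product x^4 is the characteristic polynomial.

x, x, x^2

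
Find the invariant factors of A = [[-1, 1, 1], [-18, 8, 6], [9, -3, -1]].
The Jordan structure of A has elementary divisors (x - 2)^2, (x - 2). Arranging the block sizes at each eigenvalue in decreasing order and taking row products gives the invariant factors.

Invariant factors (smallest first, each dividing the next): x - 2, (x - 2)^2.

Check: the last factor (x - 2)^2 is the minimal polynomial, and the product (x - 2)^3 is the characteristic polynomial.

x - 2, (x - 2)^2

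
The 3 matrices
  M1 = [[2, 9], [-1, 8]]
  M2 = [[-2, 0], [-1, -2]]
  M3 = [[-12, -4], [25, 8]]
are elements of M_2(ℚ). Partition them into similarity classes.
Characteristic polynomials: χ_{M1} = (x - 5)^2, χ_{M2} = (x + 2)^2, χ_{M3} = (x + 2)^2.

{M1}: invariant factors (x - 5)^2.

{M2, M3}: invariant factors (x + 2)^2.

Matrices are similar if and only if their invariant-factor lists agree; the partition into similarity classes is {M1}, {M2, M3}.

2 classes: {M1}, {M2, M3}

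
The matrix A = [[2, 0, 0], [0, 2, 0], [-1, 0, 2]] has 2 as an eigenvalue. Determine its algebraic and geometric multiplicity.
The characteristic polynomial is (x - 2)^3, so the factor x - 2 appears with exponent 3: the algebraic multiplicity is 3.

rank(A - 2I) = 1, so the eigenspace has dimension 3 - 1 = 2: the geometric multiplicity is 2.

Since 2 < 3, A is not diagonalizable.

algebraic multiplicity 3, geometric multiplicity 2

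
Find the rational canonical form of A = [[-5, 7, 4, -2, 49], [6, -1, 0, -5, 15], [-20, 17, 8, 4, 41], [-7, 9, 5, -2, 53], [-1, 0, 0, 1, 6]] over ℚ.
R = [[0, 0, 0, 0, 0], [1, 0, 0, 0, 24], [0, 1, 0, 0, -16], [0, 0, 1, 0, 2], [0, 0, 0, 1, 6]]

The invariant factors of A (the non-unit diagonal entries of the Smith normal form of xI - A over ℚ[x]) are x(x - 6)(x + 2)(x^2 - 2x + 2), each dividing the next. The characteristic polynomial is their product, x(x - 6)(x + 2)(x^2 - 2x + 2).

The rational canonical form is the block-diagonal matrix of companion matrices C(f_i):
R = [[0, 0, 0, 0, 0], [1, 0, 0, 0, 24], [0, 1, 0, 0, -16], [0, 0, 1, 0, 2], [0, 0, 0, 1, 6]].

Note the characteristic polynomial does not split into linear factors over ℚ, so A has no Jordan form over ℚ; the rational canonical form exists over any field.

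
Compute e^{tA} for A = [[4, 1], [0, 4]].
e^{tA} = [[e^{4*t}, t*e^{4*t}], [0, e^{4*t}]]

A has Jordan form J = [[4, 1], [0, 4]] with A = PJP^{-1}, so e^{tA} = P e^{tJ} P^{-1}.

For a Jordan block J_k(λ), e^{tJ_k(λ)} = e^{λt} · (I + tN + t^2 N^2/2! + ... + t^{k-1} N^{k-1}/(k-1)!) where N is the nilpotent superdiagonal part.

Assembling the blocks and conjugating back gives the entries of e^{tA} as shown above.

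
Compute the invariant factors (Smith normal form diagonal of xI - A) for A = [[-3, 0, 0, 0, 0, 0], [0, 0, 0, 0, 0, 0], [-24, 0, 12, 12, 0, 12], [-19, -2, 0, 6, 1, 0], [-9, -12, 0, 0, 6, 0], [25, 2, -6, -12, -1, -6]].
x(x - 6), x(x - 6)^2(x + 3)

The Jordan structure of A has elementary divisors (x + 3), x, x, (x - 6)^2, (x - 6). Arranging the block sizes at each eigenvalue in decreasing order and taking row products gives the invariant factors.

Invariant factors (smallest first, each dividing the next): x(x - 6), x(x - 6)^2(x + 3).

Check: the last factor x(x - 6)^2(x + 3) is the minimal polynomial, and the product x^2(x - 6)^3(x + 3) is the characteristic polynomial.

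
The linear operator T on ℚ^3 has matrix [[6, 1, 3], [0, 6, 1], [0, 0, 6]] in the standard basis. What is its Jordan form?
J = [[6, 1, 0], [0, 6, 1], [0, 0, 6]]

The characteristic polynomial is det(xI - A) = (x - 6)^3, so the eigenvalues are 6 (algebraic multiplicity 3).

For λ = 6: rank(A - 6I) = 2, rank((A - 6I)^2) = 1, rank((A - 6I)^3) = 0. The eigenspace has dimension 3 - 2 = 1, so there is 1 Jordan block; the rank sequence gives block sizes [3].

Assembling the blocks gives the Jordan form J above.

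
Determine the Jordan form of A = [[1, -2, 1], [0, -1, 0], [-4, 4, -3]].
J = [[-1, 1, 0], [0, -1, 0], [0, 0, -1]]

The characteristic polynomial is det(xI - A) = (x + 1)^3, so the eigenvalues are -1 (algebraic multiplicity 3).

For λ = -1: rank(A + I) = 1, rank((A + I)^2) = 0. The eigenspace has dimension 3 - 1 = 2, so there are 2 Jordan blocks; the rank sequence gives block sizes [2, 1].

Assembling the blocks gives the Jordan form J above.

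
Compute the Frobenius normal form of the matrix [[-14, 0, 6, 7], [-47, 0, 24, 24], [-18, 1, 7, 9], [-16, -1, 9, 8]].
The invariant factors of A (the non-unit diagonal entries of the Smith normal form of xI - A over ℚ[x]) are (x - 5)(x + 1)^2(x + 2), each dividing the next. The characteristic polynomial is their product, (x - 5)(x + 1)^2(x + 2).

The rational canonical form is the block-diagonal matrix of companion matrices C(f_i):
R = [[0, 0, 0, 10], [1, 0, 0, 23], [0, 1, 0, 15], [0, 0, 1, 1]].

R = [[0, 0, 0, 10], [1, 0, 0, 23], [0, 1, 0, 15], [0, 0, 1, 1]]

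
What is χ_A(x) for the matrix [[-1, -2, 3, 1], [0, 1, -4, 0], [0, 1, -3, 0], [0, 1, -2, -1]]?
χ_A(x) = (x + 1)^4

xI - A = [[x + 1, 2, -3, -1], [0, x - 1, 4, 0], [0, -1, x + 3, 0], [0, -1, 2, x + 1]].

Expanding det(xI - A) along the first row:
det(xI - A) = + (x + 1)·det([[x - 1, 4, 0], [-1, x + 3, 0], [-1, 2, x + 1]]) - (2)·det([[0, 4, 0], [0, x + 3, 0], [0, 2, x + 1]]) + (-3)·det([[0, x - 1, 0], [0, -1, 0], [0, -1, x + 1]]) - (-1)·det([[0, x - 1, 4], [0, -1, x + 3], [0, -1, 2]]).

Evaluating gives χ_A(x) = x^4 + 4x^3 + 6x^2 + 4x + 1 = (x + 1)^4.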